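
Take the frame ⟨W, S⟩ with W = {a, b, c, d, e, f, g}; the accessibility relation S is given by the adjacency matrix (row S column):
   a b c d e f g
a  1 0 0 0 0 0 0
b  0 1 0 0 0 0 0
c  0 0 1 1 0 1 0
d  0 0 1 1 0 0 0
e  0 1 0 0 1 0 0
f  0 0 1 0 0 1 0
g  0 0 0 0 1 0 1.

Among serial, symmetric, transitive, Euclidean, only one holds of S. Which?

Serial: yes — every world has a successor (e.g. a S a).
Symmetric: no — e S b but not b S e.
Transitive: no — d S c and c S f, but not d S f.
Euclidean: no — c S d and c S f, but not d S f.
Only serial holds.

serial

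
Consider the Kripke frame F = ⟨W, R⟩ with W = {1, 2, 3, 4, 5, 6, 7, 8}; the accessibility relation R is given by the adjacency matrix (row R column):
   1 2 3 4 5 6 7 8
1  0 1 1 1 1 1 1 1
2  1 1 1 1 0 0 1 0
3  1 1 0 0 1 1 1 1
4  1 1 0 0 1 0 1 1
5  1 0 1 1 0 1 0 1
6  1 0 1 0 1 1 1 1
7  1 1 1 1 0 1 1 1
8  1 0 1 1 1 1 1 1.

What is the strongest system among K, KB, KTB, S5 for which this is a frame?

KB

Symmetric (axiom B): yes — every pair in R has its reverse in R.
Reflexive (axiom T): no — 1 is not related to itself.
Euclidean (axiom 5): no — 1 R 2 and 1 R 5, but not 2 R 5.
So F validates K, KB; KTB would additionally require R to be reflexive. The strongest is KB.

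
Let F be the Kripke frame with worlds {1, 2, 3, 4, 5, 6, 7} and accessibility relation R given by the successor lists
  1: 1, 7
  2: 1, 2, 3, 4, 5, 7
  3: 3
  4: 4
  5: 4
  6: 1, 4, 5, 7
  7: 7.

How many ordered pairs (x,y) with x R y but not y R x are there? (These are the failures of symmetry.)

Enumerating: (1,7), (2,1), (2,3), (2,4), (2,5), (2,7), (5,4), (6,1), (6,4), (6,5), (6,7).

11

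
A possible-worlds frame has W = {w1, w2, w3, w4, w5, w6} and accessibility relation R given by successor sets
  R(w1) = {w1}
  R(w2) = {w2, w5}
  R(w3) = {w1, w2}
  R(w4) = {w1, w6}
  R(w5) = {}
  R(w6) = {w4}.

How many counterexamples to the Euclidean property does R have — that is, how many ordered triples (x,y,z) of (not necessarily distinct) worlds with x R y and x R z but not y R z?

Enumerating: (w2,w5,w2), (w2,w5,w5), (w3,w1,w2), (w3,w2,w1), (w4,w1,w6), (w4,w6,w1), (w4,w6,w6), (w6,w4,w4).

8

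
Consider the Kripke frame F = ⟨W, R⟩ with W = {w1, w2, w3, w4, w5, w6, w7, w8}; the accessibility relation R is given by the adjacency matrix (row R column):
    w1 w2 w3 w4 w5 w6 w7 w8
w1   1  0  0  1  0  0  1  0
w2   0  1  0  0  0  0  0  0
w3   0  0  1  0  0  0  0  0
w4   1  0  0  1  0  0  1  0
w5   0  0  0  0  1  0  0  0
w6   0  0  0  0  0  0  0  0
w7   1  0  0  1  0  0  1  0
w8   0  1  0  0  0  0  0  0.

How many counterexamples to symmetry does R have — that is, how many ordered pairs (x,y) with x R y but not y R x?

Enumerating: (w8,w2).

1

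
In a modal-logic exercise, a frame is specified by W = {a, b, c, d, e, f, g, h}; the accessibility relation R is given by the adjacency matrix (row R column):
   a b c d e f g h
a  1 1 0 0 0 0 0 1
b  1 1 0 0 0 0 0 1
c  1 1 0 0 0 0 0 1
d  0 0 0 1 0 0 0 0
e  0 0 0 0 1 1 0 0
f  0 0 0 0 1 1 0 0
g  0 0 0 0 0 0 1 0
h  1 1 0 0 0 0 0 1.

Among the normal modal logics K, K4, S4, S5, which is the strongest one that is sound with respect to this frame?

K4

Transitive (axiom 4): yes — every two-step R-path is closed by a direct edge.
Reflexive (axiom T): no — c is not related to itself.
Euclidean (axiom 5): yes — any two successors of a common world are R-related.
So F validates K, K4; S4 would additionally require R to be reflexive. The strongest is K4.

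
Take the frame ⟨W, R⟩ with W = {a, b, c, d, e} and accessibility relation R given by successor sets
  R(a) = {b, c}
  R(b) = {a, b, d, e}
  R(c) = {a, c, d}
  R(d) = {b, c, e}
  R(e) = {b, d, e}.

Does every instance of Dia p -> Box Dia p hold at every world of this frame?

No

Axiom 5 corresponds to the accessibility relation being Euclidean.
Euclidean: no — a R b and a R c, but not b R c.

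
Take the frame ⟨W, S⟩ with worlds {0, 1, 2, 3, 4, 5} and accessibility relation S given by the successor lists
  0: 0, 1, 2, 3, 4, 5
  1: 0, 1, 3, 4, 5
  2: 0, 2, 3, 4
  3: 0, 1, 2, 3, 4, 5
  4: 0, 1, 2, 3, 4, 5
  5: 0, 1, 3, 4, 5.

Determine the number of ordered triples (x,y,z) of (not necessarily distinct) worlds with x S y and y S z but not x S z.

Enumerating: (1,0,2), (1,3,2), (1,4,2), (2,0,1), (2,0,5), (2,3,1), (2,3,5), (2,4,1), (2,4,5), (5,0,2), (5,3,2), (5,4,2).

12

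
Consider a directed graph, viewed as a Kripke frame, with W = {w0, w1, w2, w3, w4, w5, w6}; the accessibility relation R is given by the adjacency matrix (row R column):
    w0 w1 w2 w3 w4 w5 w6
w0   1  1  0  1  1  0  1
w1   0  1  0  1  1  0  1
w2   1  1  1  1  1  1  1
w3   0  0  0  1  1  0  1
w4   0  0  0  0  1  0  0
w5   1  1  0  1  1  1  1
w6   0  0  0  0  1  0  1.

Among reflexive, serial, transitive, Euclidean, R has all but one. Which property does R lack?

Euclidean

Reflexive: yes — every world is R-related to itself.
Serial: yes — every world has a successor (e.g. w0 R w0).
Transitive: yes — every two-step R-path is closed by a direct edge.
Euclidean: no — w0 R w3 and w0 R w1, but not w3 R w1.
Only Euclidean fails.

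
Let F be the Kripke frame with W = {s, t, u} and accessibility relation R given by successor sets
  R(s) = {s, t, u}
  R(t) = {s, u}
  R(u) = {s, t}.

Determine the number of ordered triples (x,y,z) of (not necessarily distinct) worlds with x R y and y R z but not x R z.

Enumerating: (t,s,t), (t,u,t), (u,s,u), (u,t,u).

4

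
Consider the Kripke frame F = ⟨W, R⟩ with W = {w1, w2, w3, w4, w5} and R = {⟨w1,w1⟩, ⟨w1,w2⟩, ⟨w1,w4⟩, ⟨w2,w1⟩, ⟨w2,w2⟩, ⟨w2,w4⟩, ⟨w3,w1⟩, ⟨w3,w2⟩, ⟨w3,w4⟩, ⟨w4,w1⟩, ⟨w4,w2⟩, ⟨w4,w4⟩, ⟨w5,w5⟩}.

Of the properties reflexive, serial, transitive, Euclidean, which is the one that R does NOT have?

reflexive

Reflexive: no — w3 is not related to itself.
Serial: yes — every world has a successor (e.g. w1 R w1).
Transitive: yes — every two-step R-path is closed by a direct edge.
Euclidean: yes — any two successors of a common world are R-related.
Only reflexive fails.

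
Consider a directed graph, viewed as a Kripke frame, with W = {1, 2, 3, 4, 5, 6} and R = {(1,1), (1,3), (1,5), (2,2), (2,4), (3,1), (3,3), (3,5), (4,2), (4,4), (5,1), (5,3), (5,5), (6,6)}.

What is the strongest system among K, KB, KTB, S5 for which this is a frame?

S5

Symmetric (axiom B): yes — every pair in R has its reverse in R.
Reflexive (axiom T): yes — every world is R-related to itself.
Euclidean (axiom 5): yes — any two successors of a common world are R-related.
So F validates K, KB, KTB, S5. The strongest is S5.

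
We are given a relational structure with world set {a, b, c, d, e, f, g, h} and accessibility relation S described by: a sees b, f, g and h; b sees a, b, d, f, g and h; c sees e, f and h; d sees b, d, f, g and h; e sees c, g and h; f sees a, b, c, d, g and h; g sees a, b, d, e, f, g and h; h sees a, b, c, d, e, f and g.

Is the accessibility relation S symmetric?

Symmetric: yes — every pair in S has its reverse in S.

Yes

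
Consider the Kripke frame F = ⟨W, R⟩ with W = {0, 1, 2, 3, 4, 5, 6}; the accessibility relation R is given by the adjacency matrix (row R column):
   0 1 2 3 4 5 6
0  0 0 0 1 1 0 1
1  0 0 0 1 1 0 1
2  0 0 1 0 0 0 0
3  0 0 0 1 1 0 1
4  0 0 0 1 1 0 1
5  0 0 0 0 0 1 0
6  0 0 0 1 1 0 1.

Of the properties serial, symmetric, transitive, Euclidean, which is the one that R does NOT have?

symmetric

Serial: yes — every world has a successor (e.g. 0 R 3).
Symmetric: no — 0 R 3 but not 3 R 0.
Transitive: yes — every two-step R-path is closed by a direct edge.
Euclidean: yes — any two successors of a common world are R-related.
Only symmetric fails.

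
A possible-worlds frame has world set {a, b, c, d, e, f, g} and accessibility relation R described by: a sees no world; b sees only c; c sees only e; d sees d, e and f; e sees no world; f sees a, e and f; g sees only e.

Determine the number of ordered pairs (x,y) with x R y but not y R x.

7

Enumerating: (b,c), (c,e), (d,e), (d,f), (f,a), (f,e), (g,e).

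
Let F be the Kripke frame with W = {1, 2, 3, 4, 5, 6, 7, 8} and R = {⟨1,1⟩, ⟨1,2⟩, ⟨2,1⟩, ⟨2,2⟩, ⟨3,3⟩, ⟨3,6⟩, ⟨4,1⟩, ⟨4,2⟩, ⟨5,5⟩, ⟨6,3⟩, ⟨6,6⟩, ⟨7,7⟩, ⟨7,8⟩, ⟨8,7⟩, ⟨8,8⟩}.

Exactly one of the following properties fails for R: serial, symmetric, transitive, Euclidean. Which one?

Serial: yes — every world has a successor (e.g. 1 R 1).
Symmetric: no — 4 R 1 but not 1 R 4.
Transitive: yes — every two-step R-path is closed by a direct edge.
Euclidean: yes — any two successors of a common world are R-related.
Only symmetric fails.

symmetric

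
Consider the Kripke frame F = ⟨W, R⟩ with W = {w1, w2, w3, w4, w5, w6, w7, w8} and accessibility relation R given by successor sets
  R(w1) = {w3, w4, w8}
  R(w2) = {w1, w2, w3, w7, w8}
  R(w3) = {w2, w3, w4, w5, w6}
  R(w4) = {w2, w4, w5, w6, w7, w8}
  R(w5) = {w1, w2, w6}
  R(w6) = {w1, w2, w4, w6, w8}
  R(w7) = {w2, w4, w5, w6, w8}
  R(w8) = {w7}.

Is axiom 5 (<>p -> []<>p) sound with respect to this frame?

No

Axiom 5 corresponds to the accessibility relation being Euclidean.
Euclidean: no — w1 R w3 and w1 R w8, but not w3 R w8.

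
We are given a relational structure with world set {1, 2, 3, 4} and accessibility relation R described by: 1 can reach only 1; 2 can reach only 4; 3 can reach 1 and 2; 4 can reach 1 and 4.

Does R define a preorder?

Reflexive: no — 2 is not related to itself.
Transitive: no — 2 R 4 and 4 R 1, but not 2 R 1.
So R is not a preorder.

No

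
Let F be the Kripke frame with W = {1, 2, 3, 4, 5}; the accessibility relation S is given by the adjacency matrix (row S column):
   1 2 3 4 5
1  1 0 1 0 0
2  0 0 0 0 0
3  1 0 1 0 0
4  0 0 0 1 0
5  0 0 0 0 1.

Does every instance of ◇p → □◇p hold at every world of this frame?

Axiom 5 corresponds to the accessibility relation being Euclidean.
Euclidean: yes — any two successors of a common world are S-related.

Yes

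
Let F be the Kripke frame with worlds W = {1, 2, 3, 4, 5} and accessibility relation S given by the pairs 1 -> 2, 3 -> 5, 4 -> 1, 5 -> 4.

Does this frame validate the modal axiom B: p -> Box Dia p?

By correspondence theory, B is valid on a frame iff S is symmetric.
Symmetric: no — 1 S 2 but not 2 S 1.

No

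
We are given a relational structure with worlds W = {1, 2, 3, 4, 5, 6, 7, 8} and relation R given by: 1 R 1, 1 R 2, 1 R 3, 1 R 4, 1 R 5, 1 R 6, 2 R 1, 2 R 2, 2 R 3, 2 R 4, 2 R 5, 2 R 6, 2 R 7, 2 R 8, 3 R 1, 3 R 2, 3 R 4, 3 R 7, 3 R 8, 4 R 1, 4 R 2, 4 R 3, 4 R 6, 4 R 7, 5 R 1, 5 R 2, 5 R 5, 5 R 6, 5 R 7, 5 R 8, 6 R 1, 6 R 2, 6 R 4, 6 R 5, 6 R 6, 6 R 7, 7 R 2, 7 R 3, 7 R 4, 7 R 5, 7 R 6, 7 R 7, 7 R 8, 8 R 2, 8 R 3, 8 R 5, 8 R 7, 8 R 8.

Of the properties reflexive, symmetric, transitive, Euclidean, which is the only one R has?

symmetric

Reflexive: no — 3 is not related to itself.
Symmetric: yes — every pair in R has its reverse in R.
Transitive: no — 1 R 2 and 2 R 7, but not 1 R 7.
Euclidean: no — 1 R 3 and 1 R 5, but not 3 R 5.
Only symmetric holds.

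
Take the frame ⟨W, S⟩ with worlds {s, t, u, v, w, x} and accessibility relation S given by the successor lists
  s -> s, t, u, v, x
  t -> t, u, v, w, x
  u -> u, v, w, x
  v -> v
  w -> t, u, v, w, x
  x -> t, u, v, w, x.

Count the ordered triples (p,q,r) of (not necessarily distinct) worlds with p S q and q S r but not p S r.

Enumerating: (s,t,w), (s,u,w), (s,x,w), (u,w,t), (u,x,t).

5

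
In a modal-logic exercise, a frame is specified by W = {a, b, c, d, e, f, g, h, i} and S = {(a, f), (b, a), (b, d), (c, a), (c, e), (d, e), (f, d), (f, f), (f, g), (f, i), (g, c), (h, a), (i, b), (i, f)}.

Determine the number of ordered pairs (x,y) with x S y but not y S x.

11

Enumerating: (a,f), (b,a), (b,d), (c,a), (c,e), (d,e), (f,d), (f,g), (g,c), (h,a), (i,b).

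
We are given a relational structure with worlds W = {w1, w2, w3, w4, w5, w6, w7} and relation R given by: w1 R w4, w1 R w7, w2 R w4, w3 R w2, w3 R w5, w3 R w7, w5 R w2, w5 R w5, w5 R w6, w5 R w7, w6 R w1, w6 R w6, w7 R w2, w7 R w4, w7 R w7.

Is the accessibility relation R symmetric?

Symmetric: no — w1 R w4 but not w4 R w1.

No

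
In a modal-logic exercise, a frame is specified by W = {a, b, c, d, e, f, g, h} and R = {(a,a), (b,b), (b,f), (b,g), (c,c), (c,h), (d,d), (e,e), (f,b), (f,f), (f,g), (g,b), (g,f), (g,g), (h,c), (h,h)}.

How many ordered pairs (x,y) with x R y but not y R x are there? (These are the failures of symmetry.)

0

R is symmetric; there are no such tuples.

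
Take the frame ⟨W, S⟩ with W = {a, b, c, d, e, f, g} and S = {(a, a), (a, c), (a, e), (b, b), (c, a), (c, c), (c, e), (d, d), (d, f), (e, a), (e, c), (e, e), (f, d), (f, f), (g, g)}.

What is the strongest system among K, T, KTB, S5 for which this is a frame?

S5

Reflexive (axiom T): yes — every world is S-related to itself.
Symmetric (axiom B): yes — every pair in S has its reverse in S.
Euclidean (axiom 5): yes — any two successors of a common world are S-related.
So F validates K, T, KTB, S5. The strongest is S5.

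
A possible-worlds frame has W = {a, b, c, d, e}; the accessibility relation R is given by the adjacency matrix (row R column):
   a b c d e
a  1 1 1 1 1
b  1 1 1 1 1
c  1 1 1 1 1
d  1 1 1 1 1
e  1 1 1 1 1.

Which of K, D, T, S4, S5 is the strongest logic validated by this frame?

Serial (axiom D): yes — every world has a successor (e.g. a R a).
Reflexive (axiom T): yes — every world is R-related to itself.
Transitive (axiom 4): yes — every two-step R-path is closed by a direct edge.
Euclidean (axiom 5): yes — any two successors of a common world are R-related.
So F validates K, D, T, S4, S5. The strongest is S5.

S5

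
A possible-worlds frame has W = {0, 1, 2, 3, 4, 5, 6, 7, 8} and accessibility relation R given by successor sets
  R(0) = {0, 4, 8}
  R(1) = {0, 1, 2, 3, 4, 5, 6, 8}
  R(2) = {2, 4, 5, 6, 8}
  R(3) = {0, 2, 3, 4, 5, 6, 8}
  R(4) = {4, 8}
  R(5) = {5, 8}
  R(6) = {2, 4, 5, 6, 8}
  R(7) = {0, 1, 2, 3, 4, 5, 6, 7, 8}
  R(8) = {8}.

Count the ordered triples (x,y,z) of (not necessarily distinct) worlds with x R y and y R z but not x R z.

0

R is transitive; there are no such tuples.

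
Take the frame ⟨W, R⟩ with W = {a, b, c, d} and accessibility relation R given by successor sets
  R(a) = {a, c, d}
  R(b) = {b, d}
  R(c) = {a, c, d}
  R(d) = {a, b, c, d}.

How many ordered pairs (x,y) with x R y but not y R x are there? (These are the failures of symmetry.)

R is symmetric; there are no such tuples.

0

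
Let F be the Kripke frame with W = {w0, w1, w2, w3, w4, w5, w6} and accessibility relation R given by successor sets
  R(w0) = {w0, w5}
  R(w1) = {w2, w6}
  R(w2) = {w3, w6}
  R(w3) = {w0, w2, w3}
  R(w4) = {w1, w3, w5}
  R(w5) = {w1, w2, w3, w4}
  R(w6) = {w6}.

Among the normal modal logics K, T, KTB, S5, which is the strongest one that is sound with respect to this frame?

K

Reflexive (axiom T): no — w1 is not related to itself.
Symmetric (axiom B): no — w0 R w5 but not w5 R w0.
Euclidean (axiom 5): no — w1 R w6 and w1 R w2, but not w6 R w2.
So F validates K; T would additionally require R to be reflexive. The strongest is K.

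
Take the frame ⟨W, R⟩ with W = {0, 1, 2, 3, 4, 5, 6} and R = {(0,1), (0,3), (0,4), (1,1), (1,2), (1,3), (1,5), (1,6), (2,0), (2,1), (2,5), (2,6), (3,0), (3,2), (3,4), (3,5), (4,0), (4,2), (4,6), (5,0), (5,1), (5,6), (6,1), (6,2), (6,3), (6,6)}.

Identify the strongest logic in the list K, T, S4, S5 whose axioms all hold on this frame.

Reflexive (axiom T): no — 0 is not related to itself.
Transitive (axiom 4): no — 0 R 1 and 1 R 2, but not 0 R 2.
Euclidean (axiom 5): no — 0 R 1 and 0 R 4, but not 1 R 4.
So F validates K; T would additionally require R to be reflexive. The strongest is K.

K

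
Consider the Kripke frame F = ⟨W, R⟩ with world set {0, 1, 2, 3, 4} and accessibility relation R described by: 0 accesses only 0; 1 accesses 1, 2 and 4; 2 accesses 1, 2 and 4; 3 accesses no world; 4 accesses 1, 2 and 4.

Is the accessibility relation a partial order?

Reflexive: no — 3 is not related to itself.
Transitive: yes — every two-step R-path is closed by a direct edge.
Antisymmetric: no — 1 R 2 and 2 R 1 with 1 ≠ 2.
So R is not a partial order.

No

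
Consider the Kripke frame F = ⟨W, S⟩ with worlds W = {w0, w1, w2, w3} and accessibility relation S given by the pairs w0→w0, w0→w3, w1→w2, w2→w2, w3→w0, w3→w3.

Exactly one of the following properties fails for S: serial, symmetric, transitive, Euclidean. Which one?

symmetric

Serial: yes — every world has a successor (e.g. w0 S w0).
Symmetric: no — w1 S w2 but not w2 S w1.
Transitive: yes — every two-step S-path is closed by a direct edge.
Euclidean: yes — any two successors of a common world are S-related.
Only symmetric fails.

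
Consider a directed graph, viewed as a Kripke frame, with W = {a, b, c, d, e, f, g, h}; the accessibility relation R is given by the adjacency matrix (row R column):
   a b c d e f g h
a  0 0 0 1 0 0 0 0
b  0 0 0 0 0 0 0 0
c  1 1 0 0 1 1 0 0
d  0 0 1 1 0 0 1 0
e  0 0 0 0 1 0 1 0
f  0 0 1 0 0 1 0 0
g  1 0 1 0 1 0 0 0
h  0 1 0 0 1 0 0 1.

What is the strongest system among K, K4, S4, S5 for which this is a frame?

K

Transitive (axiom 4): no — a R d and d R c, but not a R c.
Reflexive (axiom T): no — a is not related to itself.
Euclidean (axiom 5): no — c R a and c R b, but not a R b.
So F validates K; K4 would additionally require R to be transitive. The strongest is K.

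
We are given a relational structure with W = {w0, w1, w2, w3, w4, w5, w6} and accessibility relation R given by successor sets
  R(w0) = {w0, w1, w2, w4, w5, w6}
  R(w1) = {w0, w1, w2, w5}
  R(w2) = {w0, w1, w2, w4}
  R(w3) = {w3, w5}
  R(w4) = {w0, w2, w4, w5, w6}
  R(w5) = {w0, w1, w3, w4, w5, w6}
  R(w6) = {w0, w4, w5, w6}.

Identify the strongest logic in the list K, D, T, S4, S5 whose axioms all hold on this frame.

Serial (axiom D): yes — every world has a successor (e.g. w0 R w0).
Reflexive (axiom T): yes — every world is R-related to itself.
Transitive (axiom 4): no — w0 R w5 and w5 R w3, but not w0 R w3.
Euclidean (axiom 5): no — w0 R w1 and w0 R w4, but not w1 R w4.
So F validates K, D, T; S4 would additionally require R to be transitive. The strongest is T.

T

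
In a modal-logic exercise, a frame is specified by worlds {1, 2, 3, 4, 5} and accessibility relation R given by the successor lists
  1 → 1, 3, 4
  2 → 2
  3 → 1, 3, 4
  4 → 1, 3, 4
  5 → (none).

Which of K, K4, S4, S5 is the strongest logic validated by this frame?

K4

Transitive (axiom 4): yes — every two-step R-path is closed by a direct edge.
Reflexive (axiom T): no — 5 is not related to itself.
Euclidean (axiom 5): yes — any two successors of a common world are R-related.
So F validates K, K4; S4 would additionally require R to be reflexive. The strongest is K4.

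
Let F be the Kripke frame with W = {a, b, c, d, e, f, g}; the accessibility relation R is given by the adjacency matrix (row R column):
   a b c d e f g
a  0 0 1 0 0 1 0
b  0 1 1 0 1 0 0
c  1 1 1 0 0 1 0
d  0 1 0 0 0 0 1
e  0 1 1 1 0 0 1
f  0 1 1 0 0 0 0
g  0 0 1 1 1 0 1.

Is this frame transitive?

No

Transitive: no — a R c and c R b, but not a R b.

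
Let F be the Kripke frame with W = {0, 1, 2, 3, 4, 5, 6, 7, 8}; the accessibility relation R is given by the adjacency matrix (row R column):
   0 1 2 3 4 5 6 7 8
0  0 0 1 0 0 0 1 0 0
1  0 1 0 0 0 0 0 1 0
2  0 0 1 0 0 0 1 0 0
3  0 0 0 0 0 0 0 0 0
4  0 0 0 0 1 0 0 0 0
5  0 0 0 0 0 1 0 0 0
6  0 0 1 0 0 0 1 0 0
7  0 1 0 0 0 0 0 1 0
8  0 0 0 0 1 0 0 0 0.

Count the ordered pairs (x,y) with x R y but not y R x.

Enumerating: (0,2), (0,6), (8,4).

3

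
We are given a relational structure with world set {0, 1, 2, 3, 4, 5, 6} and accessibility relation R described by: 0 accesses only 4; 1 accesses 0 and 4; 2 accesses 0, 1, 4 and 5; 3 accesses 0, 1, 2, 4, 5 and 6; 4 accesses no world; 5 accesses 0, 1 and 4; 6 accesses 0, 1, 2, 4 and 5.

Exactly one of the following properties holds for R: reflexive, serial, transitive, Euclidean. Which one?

Reflexive: no — 0 is not related to itself.
Serial: no — 4 has no R-successor.
Transitive: yes — every two-step R-path is closed by a direct edge.
Euclidean: no — 1 R 4 and 1 R 0, but not 4 R 0.
Only transitive holds.

transitive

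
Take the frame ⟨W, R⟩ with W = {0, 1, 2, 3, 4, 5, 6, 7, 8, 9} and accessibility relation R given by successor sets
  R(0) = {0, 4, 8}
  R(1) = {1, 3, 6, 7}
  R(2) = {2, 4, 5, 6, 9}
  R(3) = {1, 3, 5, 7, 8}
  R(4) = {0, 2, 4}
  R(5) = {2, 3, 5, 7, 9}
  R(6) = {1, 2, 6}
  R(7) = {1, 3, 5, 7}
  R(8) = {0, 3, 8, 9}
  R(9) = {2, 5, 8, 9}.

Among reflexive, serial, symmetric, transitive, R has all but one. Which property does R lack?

Reflexive: yes — every world is R-related to itself.
Serial: yes — every world has a successor (e.g. 0 R 0).
Symmetric: yes — every pair in R has its reverse in R.
Transitive: no — 0 R 4 and 4 R 2, but not 0 R 2.
Only transitive fails.

transitive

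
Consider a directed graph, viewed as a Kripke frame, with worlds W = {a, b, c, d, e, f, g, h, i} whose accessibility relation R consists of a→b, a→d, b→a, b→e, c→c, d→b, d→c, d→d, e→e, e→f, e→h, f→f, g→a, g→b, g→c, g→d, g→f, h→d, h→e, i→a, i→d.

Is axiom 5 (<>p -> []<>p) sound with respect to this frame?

No

The schema 5 characterises exactly the Euclidean frames.
Euclidean: no — a R b and a R d, but not b R d.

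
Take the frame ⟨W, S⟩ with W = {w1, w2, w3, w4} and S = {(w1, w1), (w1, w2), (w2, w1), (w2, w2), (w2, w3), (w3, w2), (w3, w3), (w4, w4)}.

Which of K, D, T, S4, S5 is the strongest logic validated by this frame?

T

Serial (axiom D): yes — every world has a successor (e.g. w1 S w1).
Reflexive (axiom T): yes — every world is S-related to itself.
Transitive (axiom 4): no — w1 S w2 and w2 S w3, but not w1 S w3.
Euclidean (axiom 5): no — w2 S w1 and w2 S w3, but not w1 S w3.
So F validates K, D, T; S4 would additionally require S to be transitive. The strongest is T.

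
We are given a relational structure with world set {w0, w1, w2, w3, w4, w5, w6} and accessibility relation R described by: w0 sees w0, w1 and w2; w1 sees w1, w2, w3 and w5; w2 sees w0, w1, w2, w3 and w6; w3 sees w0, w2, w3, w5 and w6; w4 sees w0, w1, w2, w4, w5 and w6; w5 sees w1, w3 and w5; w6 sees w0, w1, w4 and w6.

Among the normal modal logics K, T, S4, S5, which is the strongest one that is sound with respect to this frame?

Reflexive (axiom T): yes — every world is R-related to itself.
Transitive (axiom 4): no — w0 R w1 and w1 R w3, but not w0 R w3.
Euclidean (axiom 5): no — w1 R w2 and w1 R w5, but not w2 R w5.
So F validates K, T; S4 would additionally require R to be transitive. The strongest is T.

T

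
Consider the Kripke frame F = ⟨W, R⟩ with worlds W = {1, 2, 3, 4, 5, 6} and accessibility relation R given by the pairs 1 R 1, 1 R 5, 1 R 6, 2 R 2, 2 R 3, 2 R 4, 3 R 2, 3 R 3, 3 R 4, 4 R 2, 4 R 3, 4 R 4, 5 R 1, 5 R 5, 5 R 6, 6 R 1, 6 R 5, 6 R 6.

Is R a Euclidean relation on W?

Yes

Euclidean: yes — any two successors of a common world are R-related.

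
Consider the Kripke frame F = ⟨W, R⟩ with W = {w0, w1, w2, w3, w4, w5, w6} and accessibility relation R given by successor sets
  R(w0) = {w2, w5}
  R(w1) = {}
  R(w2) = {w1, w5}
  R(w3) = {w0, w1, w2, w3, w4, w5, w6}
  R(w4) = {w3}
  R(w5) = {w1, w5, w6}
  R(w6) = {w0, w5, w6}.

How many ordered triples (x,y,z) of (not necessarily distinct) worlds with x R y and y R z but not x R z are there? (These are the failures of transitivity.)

Enumerating: (w0,w2,w1), (w0,w5,w1), (w0,w5,w6), (w2,w5,w6), (w4,w3,w0), (w4,w3,w1), (w4,w3,w2), (w4,w3,w4), (w4,w3,w5), (w4,w3,w6), (w5,w6,w0), (w6,w0,w2), (w6,w5,w1).

13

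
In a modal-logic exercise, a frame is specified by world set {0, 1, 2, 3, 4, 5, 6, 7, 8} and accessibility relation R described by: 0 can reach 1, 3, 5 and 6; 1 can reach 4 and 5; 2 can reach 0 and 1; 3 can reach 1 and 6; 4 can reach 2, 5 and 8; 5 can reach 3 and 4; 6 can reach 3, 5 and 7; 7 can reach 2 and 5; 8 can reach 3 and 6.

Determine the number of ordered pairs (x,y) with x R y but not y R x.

Enumerating: (0,1), (0,3), (0,5), (0,6), (1,4), (1,5), (2,0), (2,1), (3,1), (4,2), (4,8), (5,3), (6,5), (6,7), (7,2), (7,5), (8,3), (8,6).

18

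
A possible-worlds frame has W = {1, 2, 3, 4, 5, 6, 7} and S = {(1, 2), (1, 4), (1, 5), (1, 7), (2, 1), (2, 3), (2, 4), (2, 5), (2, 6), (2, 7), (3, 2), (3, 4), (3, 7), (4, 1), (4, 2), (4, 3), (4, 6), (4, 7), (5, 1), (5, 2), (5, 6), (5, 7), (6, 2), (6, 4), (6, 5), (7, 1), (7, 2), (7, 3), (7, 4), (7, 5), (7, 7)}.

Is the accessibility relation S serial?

Yes

Serial: yes — every world has a successor (e.g. 1 S 2).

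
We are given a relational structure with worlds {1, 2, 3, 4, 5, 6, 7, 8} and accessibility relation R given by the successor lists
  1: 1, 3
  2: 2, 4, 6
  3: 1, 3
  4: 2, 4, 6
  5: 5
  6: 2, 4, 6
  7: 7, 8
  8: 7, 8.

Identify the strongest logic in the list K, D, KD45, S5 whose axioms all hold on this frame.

Serial (axiom D): yes — every world has a successor (e.g. 1 R 1).
Euclidean (axiom 5): yes — any two successors of a common world are R-related.
Transitive (axiom 4): yes — every two-step R-path is closed by a direct edge.
Reflexive (axiom T): yes — every world is R-related to itself.
So F validates K, D, KD45, S5. The strongest is S5.

S5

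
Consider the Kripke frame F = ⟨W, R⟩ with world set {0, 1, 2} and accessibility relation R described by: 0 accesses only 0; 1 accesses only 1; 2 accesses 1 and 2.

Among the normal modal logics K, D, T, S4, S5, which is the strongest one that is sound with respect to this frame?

Serial (axiom D): yes — every world has a successor (e.g. 0 R 0).
Reflexive (axiom T): yes — every world is R-related to itself.
Transitive (axiom 4): yes — every two-step R-path is closed by a direct edge.
Euclidean (axiom 5): no — 2 R 1 and 2 R 2, but not 1 R 2.
So F validates K, D, T, S4; S5 would additionally require R to be Euclidean. The strongest is S4.

S4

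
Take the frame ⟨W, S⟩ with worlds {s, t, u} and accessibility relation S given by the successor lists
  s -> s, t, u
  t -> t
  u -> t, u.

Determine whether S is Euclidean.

Euclidean: no — s S t and s S u, but not t S u.

No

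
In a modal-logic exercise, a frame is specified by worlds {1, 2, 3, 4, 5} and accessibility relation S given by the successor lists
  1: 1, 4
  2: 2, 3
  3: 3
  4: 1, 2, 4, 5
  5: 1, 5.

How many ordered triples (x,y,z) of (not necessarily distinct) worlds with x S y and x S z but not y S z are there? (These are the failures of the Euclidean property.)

Enumerating: (2,3,2), (4,1,2), (4,1,5), (4,2,1), (4,2,4), (4,2,5), (4,5,2), (4,5,4), (5,1,5).

9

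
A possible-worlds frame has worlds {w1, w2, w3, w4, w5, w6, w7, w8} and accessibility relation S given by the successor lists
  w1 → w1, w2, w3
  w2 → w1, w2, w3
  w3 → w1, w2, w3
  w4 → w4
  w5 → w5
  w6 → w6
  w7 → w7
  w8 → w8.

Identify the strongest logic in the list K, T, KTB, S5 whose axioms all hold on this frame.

S5

Reflexive (axiom T): yes — every world is S-related to itself.
Symmetric (axiom B): yes — every pair in S has its reverse in S.
Euclidean (axiom 5): yes — any two successors of a common world are S-related.
So F validates K, T, KTB, S5. The strongest is S5.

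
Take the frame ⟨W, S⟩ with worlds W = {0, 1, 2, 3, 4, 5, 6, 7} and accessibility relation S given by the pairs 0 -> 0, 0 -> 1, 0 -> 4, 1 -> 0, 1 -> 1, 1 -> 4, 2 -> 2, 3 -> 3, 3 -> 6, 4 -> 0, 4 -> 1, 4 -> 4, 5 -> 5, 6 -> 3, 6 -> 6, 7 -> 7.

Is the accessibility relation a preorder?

Yes

Reflexive: yes — every world is S-related to itself.
Transitive: yes — every two-step S-path is closed by a direct edge.
So S is a preorder.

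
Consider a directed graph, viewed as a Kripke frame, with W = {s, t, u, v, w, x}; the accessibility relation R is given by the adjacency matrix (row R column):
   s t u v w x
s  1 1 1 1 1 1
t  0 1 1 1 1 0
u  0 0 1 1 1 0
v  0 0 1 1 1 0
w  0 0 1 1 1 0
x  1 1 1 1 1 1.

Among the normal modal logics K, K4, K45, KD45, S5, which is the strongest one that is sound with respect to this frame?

Transitive (axiom 4): yes — every two-step R-path is closed by a direct edge.
Euclidean (axiom 5): no — s R t and s R x, but not t R x.
Serial (axiom D): yes — every world has a successor (e.g. s R s).
Reflexive (axiom T): yes — every world is R-related to itself.
So F validates K, K4; K45 would additionally require R to be Euclidean. The strongest is K4.

K4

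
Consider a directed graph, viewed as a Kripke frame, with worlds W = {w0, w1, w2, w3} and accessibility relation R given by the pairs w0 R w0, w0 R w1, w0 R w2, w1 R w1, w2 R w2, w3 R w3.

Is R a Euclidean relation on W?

No

Euclidean: no — w0 R w1 and w0 R w2, but not w1 R w2.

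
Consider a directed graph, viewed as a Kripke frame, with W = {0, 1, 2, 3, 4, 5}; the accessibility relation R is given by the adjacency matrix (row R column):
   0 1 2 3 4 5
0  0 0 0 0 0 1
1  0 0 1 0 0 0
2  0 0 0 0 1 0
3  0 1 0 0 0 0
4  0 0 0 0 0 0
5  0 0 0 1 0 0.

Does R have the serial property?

Serial: no — 4 has no R-successor.

No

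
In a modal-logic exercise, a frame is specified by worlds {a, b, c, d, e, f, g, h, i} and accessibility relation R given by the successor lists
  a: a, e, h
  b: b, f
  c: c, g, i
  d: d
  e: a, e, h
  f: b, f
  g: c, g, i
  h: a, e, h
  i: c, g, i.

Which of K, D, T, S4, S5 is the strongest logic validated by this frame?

S5

Serial (axiom D): yes — every world has a successor (e.g. a R a).
Reflexive (axiom T): yes — every world is R-related to itself.
Transitive (axiom 4): yes — every two-step R-path is closed by a direct edge.
Euclidean (axiom 5): yes — any two successors of a common world are R-related.
So F validates K, D, T, S4, S5. The strongest is S5.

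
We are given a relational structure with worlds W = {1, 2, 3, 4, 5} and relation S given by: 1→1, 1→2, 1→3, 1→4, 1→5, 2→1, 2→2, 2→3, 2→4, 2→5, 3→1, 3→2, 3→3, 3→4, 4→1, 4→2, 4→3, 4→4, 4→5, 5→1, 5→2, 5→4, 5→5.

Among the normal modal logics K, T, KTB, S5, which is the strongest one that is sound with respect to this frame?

KTB

Reflexive (axiom T): yes — every world is S-related to itself.
Symmetric (axiom B): yes — every pair in S has its reverse in S.
Euclidean (axiom 5): no — 1 S 3 and 1 S 5, but not 3 S 5.
So F validates K, T, KTB; S5 would additionally require S to be Euclidean. The strongest is KTB.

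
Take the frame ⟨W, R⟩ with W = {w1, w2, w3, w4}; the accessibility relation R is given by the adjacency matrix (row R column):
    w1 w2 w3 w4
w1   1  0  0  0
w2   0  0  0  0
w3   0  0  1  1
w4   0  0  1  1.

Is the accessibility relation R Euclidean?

Yes

Euclidean: yes — any two successors of a common world are R-related.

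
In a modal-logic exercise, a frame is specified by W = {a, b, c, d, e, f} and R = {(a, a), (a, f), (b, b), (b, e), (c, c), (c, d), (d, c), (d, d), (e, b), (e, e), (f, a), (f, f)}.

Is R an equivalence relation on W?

Yes

Reflexive: yes — every world is R-related to itself.
Symmetric: yes — every pair in R has its reverse in R.
Transitive: yes — every two-step R-path is closed by a direct edge.
So R is an equivalence relation.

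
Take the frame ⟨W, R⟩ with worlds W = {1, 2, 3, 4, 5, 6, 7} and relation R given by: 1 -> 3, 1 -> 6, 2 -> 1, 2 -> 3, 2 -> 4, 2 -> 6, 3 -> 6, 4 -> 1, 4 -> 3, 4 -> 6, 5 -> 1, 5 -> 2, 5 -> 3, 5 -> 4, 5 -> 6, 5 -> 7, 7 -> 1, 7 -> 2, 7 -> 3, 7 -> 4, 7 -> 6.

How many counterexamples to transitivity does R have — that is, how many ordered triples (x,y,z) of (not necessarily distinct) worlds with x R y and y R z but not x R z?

0

R is transitive; there are no such tuples.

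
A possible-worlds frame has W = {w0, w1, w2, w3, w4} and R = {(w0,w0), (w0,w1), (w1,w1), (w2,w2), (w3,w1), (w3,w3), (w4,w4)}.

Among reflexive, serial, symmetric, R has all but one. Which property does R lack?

Reflexive: yes — every world is R-related to itself.
Serial: yes — every world has a successor (e.g. w0 R w0).
Symmetric: no — w0 R w1 but not w1 R w0.
Only symmetric fails.

symmetric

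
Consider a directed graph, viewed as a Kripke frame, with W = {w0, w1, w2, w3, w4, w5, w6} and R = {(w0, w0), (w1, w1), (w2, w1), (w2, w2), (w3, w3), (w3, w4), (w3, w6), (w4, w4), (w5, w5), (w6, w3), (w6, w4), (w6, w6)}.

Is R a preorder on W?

Reflexive: yes — every world is R-related to itself.
Transitive: yes — every two-step R-path is closed by a direct edge.
So R is a preorder.

Yes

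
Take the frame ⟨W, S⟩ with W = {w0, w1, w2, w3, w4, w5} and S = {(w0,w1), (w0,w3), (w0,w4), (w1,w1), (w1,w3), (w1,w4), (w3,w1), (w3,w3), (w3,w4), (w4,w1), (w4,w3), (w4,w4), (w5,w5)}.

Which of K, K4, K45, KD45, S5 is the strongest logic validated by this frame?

Transitive (axiom 4): yes — every two-step S-path is closed by a direct edge.
Euclidean (axiom 5): yes — any two successors of a common world are S-related.
Serial (axiom D): no — w2 has no S-successor.
Reflexive (axiom T): no — w0 is not related to itself.
So F validates K, K4, K45; KD45 would additionally require S to be serial. The strongest is K45.

K45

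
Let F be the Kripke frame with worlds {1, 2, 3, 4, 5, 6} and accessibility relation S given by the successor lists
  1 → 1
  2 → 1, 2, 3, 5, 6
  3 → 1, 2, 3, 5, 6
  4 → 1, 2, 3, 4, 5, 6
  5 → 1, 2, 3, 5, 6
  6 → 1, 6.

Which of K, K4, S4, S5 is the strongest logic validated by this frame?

S4

Transitive (axiom 4): yes — every two-step S-path is closed by a direct edge.
Reflexive (axiom T): yes — every world is S-related to itself.
Euclidean (axiom 5): no — 2 S 1 and 2 S 3, but not 1 S 3.
So F validates K, K4, S4; S5 would additionally require S to be Euclidean. The strongest is S4.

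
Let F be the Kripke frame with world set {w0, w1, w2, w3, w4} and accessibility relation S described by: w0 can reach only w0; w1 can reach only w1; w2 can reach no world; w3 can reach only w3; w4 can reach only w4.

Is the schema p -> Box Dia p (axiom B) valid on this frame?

Yes

The schema B characterises exactly the symmetric frames.
Symmetric: yes — every pair in S has its reverse in S.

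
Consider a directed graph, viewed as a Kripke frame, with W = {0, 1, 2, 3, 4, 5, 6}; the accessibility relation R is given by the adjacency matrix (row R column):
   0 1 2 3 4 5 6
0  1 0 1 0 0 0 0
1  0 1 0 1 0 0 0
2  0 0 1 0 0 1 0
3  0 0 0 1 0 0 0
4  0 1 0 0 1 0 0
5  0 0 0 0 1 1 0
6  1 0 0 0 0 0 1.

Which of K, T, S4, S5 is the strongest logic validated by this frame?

T

Reflexive (axiom T): yes — every world is R-related to itself.
Transitive (axiom 4): no — 0 R 2 and 2 R 5, but not 0 R 5.
Euclidean (axiom 5): no — 0 R 2 and 0 R 0, but not 2 R 0.
So F validates K, T; S4 would additionally require R to be transitive. The strongest is T.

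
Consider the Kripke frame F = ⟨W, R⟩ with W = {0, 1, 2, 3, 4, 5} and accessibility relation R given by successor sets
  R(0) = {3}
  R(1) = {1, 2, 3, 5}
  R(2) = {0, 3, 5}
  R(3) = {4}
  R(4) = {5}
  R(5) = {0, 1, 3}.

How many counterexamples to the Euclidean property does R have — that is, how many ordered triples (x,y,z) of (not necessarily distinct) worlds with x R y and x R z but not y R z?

Enumerating: (0,3,3), (1,2,1), (1,2,2), (1,3,1), (1,3,2), (1,3,3), (1,3,5), (1,5,2), (1,5,5), (2,0,0), (2,0,5), (2,3,0), … and 11 more.
Total: 23.

23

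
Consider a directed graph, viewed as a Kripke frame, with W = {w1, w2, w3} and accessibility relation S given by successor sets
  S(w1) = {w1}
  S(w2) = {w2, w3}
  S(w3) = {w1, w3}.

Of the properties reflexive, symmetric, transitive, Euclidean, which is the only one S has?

reflexive

Reflexive: yes — every world is S-related to itself.
Symmetric: no — w2 S w3 but not w3 S w2.
Transitive: no — w2 S w3 and w3 S w1, but not w2 S w1.
Euclidean: no — w2 S w3 and w2 S w2, but not w3 S w2.
Only reflexive holds.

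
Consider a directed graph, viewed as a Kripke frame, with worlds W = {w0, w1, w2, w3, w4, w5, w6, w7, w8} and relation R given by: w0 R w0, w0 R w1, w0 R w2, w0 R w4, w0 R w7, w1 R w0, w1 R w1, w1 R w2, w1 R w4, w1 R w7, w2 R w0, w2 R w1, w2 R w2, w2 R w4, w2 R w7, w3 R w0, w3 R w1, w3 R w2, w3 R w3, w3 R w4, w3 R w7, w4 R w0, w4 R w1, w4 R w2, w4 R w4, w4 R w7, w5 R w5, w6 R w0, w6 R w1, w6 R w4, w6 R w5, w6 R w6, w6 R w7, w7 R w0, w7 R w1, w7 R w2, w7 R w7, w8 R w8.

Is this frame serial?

Yes

Serial: yes — every world has a successor (e.g. w0 R w0).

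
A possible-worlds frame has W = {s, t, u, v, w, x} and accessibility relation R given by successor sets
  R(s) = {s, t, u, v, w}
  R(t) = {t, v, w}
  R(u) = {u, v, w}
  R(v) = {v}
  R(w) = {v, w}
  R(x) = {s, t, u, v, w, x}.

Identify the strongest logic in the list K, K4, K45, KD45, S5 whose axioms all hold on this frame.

Transitive (axiom 4): yes — every two-step R-path is closed by a direct edge.
Euclidean (axiom 5): no — s R t and s R u, but not t R u.
Serial (axiom D): yes — every world has a successor (e.g. s R s).
Reflexive (axiom T): yes — every world is R-related to itself.
So F validates K, K4; K45 would additionally require R to be Euclidean. The strongest is K4.

K4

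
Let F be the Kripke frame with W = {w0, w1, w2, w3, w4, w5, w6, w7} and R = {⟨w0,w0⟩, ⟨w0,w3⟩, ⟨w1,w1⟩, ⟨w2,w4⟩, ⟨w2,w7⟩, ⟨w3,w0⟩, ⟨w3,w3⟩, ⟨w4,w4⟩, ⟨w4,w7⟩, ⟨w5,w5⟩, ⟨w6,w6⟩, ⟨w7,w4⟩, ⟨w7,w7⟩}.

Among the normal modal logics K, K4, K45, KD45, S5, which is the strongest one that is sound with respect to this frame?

Transitive (axiom 4): yes — every two-step R-path is closed by a direct edge.
Euclidean (axiom 5): yes — any two successors of a common world are R-related.
Serial (axiom D): yes — every world has a successor (e.g. w0 R w0).
Reflexive (axiom T): no — w2 is not related to itself.
So F validates K, K4, K45, KD45; S5 would additionally require R to be reflexive. The strongest is KD45.

KD45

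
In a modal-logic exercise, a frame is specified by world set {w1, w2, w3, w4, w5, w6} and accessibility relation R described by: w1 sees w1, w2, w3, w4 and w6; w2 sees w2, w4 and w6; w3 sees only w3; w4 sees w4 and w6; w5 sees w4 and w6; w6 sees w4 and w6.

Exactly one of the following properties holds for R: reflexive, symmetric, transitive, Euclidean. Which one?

Reflexive: no — w5 is not related to itself.
Symmetric: no — w1 R w2 but not w2 R w1.
Transitive: yes — every two-step R-path is closed by a direct edge.
Euclidean: no — w1 R w2 and w1 R w3, but not w2 R w3.
Only transitive holds.

transitive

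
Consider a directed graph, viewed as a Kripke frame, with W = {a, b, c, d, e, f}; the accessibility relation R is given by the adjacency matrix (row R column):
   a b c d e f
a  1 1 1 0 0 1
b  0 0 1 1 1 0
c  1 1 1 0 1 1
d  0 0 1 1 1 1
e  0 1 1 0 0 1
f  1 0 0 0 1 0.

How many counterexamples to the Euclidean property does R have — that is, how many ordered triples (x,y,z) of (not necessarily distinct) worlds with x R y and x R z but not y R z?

Enumerating: (a,b,a), (a,b,b), (a,b,f), (a,f,b), (a,f,c), (a,f,f), (b,c,d), (b,e,d), (b,e,e), (c,a,e), (c,b,a), (c,b,b), … and 20 more.
Total: 32.

32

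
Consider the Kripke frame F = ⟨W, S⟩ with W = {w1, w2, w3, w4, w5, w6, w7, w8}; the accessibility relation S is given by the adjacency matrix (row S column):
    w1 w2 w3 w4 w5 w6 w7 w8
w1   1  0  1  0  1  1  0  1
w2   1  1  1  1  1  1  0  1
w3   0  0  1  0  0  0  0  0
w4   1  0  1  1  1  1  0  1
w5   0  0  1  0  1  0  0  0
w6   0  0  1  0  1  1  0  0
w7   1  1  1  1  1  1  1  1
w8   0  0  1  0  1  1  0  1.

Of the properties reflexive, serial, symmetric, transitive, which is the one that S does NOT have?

symmetric

Reflexive: yes — every world is S-related to itself.
Serial: yes — every world has a successor (e.g. w1 S w1).
Symmetric: no — w1 S w3 but not w3 S w1.
Transitive: yes — every two-step S-path is closed by a direct edge.
Only symmetric fails.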